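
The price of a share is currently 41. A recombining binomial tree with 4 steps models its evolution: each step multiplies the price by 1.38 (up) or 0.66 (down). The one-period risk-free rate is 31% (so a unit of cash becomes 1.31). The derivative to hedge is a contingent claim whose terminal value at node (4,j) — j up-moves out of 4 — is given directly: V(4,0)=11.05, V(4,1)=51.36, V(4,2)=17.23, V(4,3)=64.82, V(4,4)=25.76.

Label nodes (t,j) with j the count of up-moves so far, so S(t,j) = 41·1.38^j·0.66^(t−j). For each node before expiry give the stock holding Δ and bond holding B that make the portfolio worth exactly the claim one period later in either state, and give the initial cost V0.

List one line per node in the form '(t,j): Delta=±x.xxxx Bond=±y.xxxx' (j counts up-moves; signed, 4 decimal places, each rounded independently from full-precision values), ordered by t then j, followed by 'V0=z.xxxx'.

Risk-neutral probability p* = (R−d)/(u−d) = (1.31−0.66)/(1.38−0.66) = 0.9028.
Terminal values V(4,·): V(4,0)=11.0500, V(4,1)=51.3600, V(4,2)=17.2300, V(4,3)=64.8200, V(4,4)=25.7600
  t=3,j=0: stock 11.7873 → up 16.2665 (V=51.3600), down 7.7796 (V=11.0500). Price 36.2145; hedge Δ=4.7497, bond B=-19.7716.
  t=3,j=1: stock 24.6462 → up 34.0118 (V=17.2300), down 16.2665 (V=51.3600). Price 15.6856; hedge Δ=-1.9233, bond B=63.0884.
  t=3,j=2: stock 51.5331 → up 71.1156 (V=64.8200), down 34.0118 (V=17.2300). Price 45.9490; hedge Δ=1.2826, bond B=-20.1482.
  t=3,j=3: stock 107.7510 → up 148.6963 (V=25.7600), down 71.1156 (V=64.8200). Price 22.5630; hedge Δ=-0.5035, bond B=76.8130.
  t=2,j=0: stock 17.8596 → up 24.6462 (V=15.6856), down 11.7873 (V=36.2145). Price 13.4973; hedge Δ=-1.5965, bond B=42.0096.
  t=2,j=1: stock 37.3428 → up 51.5331 (V=45.9490), down 24.6462 (V=15.6856). Price 32.8296; hedge Δ=1.1256, bond B=-9.2029.
  t=2,j=2: stock 78.0804 → up 107.7510 (V=22.5630), down 51.5331 (V=45.9490). Price 18.9593; hedge Δ=-0.4160, bond B=51.4398.
  t=1,j=0: stock 27.0600 → up 37.3428 (V=32.8296), down 17.8596 (V=13.4973). Price 23.6260; hedge Δ=0.9923, bond B=-3.2243.
  t=1,j=1: stock 56.5800 → up 78.0804 (V=18.9593), down 37.3428 (V=32.8296). Price 15.5021; hedge Δ=-0.3405, bond B=34.7664.
  t=0,j=0: stock 41.0000 → up 56.5800 (V=15.5021), down 27.0600 (V=23.6260). Price 12.4366; hedge Δ=-0.2752, bond B=23.7198.
Check: Δ(0,0)·S0 + B(0,0) = 12.4366 = V0.

(0,0): Delta=-0.2752 Bond=23.7198
(1,0): Delta=0.9923 Bond=-3.2243
(1,1): Delta=-0.3405 Bond=34.7664
(2,0): Delta=-1.5965 Bond=42.0096
(2,1): Delta=1.1256 Bond=-9.2029
(2,2): Delta=-0.4160 Bond=51.4398
(3,0): Delta=4.7497 Bond=-19.7716
(3,1): Delta=-1.9233 Bond=63.0884
(3,2): Delta=1.2826 Bond=-20.1482
(3,3): Delta=-0.5035 Bond=76.8130
V0=12.4366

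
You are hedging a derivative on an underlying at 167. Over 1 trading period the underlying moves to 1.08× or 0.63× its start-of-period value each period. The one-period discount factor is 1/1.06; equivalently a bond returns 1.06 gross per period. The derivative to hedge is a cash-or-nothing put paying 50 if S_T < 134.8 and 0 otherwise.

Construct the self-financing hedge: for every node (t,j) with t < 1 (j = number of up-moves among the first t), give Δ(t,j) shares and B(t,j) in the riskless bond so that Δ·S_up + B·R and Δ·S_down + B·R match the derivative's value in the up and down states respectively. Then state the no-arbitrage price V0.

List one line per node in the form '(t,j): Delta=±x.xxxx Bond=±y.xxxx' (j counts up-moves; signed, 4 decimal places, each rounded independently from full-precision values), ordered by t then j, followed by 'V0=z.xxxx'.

(0,0): Delta=-0.6653 Bond=113.2075
V0=2.0964

Since d<R<u, set p* = (R−d)/(u−d) = 0.9556; price each node as the discounted p*-expectation of its children.
Terminal values V(1,·): V(1,0)=50.0000, V(1,1)=0.0000
  t=0,j=0: stock 167.0000 → up 180.3600 (V=0.0000), down 105.2100 (V=50.0000). Price 2.0964; hedge Δ=-0.6653, bond B=113.2075.
Self-financing check: at every node Δ·S+B equals the discounted successor values.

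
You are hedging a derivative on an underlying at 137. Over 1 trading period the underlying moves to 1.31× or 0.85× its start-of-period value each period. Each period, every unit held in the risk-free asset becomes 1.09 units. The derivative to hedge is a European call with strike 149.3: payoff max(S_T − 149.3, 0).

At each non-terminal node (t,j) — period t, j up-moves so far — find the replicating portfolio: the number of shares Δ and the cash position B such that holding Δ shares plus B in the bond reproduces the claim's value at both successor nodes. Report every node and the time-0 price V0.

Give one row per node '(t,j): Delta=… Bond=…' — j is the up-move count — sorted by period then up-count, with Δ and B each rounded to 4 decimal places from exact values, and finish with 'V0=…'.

(0,0): Delta=0.4787 Bond=-51.1458
V0=14.4412

No-arbitrage ⇒ martingale measure with p* = (R−d)/(u−d) = 0.5217.
Terminal payoffs: V(1,0)=0.0000, V(1,1)=30.1700
  t=0,j=0: stock 137.0000 → up 179.4700 (V=30.1700), down 116.4500 (V=0.0000). Price 14.4412; hedge Δ=0.4787, bond B=-51.1458.
The time-0 hedge costs 14.4412, which is the no-arbitrage price.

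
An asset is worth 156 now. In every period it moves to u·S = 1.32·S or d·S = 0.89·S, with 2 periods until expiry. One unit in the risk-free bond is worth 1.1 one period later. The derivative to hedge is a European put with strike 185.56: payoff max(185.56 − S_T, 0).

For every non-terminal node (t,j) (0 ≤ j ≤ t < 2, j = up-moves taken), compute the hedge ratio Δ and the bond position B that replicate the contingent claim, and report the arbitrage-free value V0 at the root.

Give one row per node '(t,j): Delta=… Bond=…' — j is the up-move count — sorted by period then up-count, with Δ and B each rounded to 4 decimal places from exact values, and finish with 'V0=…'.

The replicating-portfolio and risk-neutral prices coincide; use p* = (1.1−0.89)/(1.32−0.89) = 0.4884 for the latter.
At expiry t=2: V(2,0)=61.9924, V(2,1)=2.2912, V(2,2)=0.0000
  t=1,j=0: stock 138.8400 → up 183.2688 (V=2.2912), down 123.5676 (V=61.9924). Price 29.8509; hedge Δ=-1.0000, bond B=168.6909.
  t=1,j=1: stock 205.9200 → up 271.8144 (V=0.0000), down 183.2688 (V=2.2912). Price 1.0657; hedge Δ=-0.0259, bond B=6.3940.
  t=0,j=0: stock 156.0000 → up 205.9200 (V=1.0657), down 138.8400 (V=29.8509). Price 14.3573; hedge Δ=-0.4291, bond B=81.2997.
Self-financing check: at every node Δ·S+B equals the discounted successor values.

(0,0): Delta=-0.4291 Bond=81.2997
(1,0): Delta=-1.0000 Bond=168.6909
(1,1): Delta=-0.0259 Bond=6.3940
V0=14.3573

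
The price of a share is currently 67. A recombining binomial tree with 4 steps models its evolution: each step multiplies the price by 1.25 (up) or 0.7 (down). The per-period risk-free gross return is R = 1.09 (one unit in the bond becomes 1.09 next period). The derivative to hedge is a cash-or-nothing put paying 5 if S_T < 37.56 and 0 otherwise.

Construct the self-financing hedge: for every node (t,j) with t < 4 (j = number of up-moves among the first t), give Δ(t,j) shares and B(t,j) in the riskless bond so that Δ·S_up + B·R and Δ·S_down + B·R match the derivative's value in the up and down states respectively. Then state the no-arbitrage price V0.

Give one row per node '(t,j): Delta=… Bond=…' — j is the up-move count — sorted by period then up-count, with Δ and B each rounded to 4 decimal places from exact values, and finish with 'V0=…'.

(0,0): Delta=-0.0189 Bond=1.5365
(1,0): Delta=-0.0673 Bond=3.9469
(1,1): Delta=-0.0077 Bond=0.7426
(2,0): Delta=-0.1801 Bond=8.0064
(2,1): Delta=-0.0414 Bond=2.7824
(2,2): Delta=0.0000 Bond=0.0000
(3,0): Delta=0.0000 Bond=4.5872
(3,1): Delta=-0.2215 Bond=10.4254
(3,2): Delta=0.0000 Bond=0.0000
(3,3): Delta=0.0000 Bond=0.0000
V0=0.2727

Under the risk-neutral measure, an up-move has probability p* = (R−d)/(u−d) = 0.7091 and values discount at R = 1.09.
Payoff layer (t=4): V(4,0)=5.0000, V(4,1)=5.0000, V(4,2)=0.0000, V(4,3)=0.0000, V(4,4)=0.0000
(3,0): S=22.9810. Δ = (V_up−V_dn)/(S_up−S_dn) = (5.0000−5.0000)/(28.7262−16.0867) = 0.0000. V = [p*·5.0000 + (1−p*)·5.0000]/1.09 = 4.5872. B = V − Δ·S = 4.5872.
(3,1): S=41.0375. Δ = (V_up−V_dn)/(S_up−S_dn) = (0.0000−5.0000)/(51.2969−28.7262) = -0.2215. V = [p*·0.0000 + (1−p*)·5.0000]/1.09 = 1.3344. B = V − Δ·S = 10.4254.
(3,2): S=73.2812. Δ = (V_up−V_dn)/(S_up−S_dn) = (0.0000−0.0000)/(91.6016−51.2969) = 0.0000. V = [p*·0.0000 + (1−p*)·0.0000]/1.09 = 0.0000. B = V − Δ·S = 0.0000.
(3,3): S=130.8594. Δ = (V_up−V_dn)/(S_up−S_dn) = (0.0000−0.0000)/(163.5742−91.6016) = 0.0000. V = [p*·0.0000 + (1−p*)·0.0000]/1.09 = 0.0000. B = V − Δ·S = 0.0000.
(2,0): S=32.8300. Δ = (V_up−V_dn)/(S_up−S_dn) = (1.3344−4.5872)/(41.0375−22.9810) = -0.1801. V = [p*·1.3344 + (1−p*)·4.5872]/1.09 = 2.0924. B = V − Δ·S = 8.0064.
(2,1): S=58.6250. Δ = (V_up−V_dn)/(S_up−S_dn) = (0.0000−1.3344)/(73.2812−41.0375) = -0.0414. V = [p*·0.0000 + (1−p*)·1.3344]/1.09 = 0.3561. B = V − Δ·S = 2.7824.
(2,2): S=104.6875. Δ = (V_up−V_dn)/(S_up−S_dn) = (0.0000−0.0000)/(130.8594−73.2812) = 0.0000. V = [p*·0.0000 + (1−p*)·0.0000]/1.09 = 0.0000. B = V − Δ·S = 0.0000.
(1,0): S=46.9000. Δ = (V_up−V_dn)/(S_up−S_dn) = (0.3561−2.0924)/(58.6250−32.8300) = -0.0673. V = [p*·0.3561 + (1−p*)·2.0924]/1.09 = 0.7901. B = V − Δ·S = 3.9469.
(1,1): S=83.7500. Δ = (V_up−V_dn)/(S_up−S_dn) = (0.0000−0.3561)/(104.6875−58.6250) = -0.0077. V = [p*·0.0000 + (1−p*)·0.3561]/1.09 = 0.0951. B = V − Δ·S = 0.7426.
(0,0): S=67.0000. Δ = (V_up−V_dn)/(S_up−S_dn) = (0.0951−0.7901)/(83.7500−46.9000) = -0.0189. V = [p*·0.0951 + (1−p*)·0.7901]/1.09 = 0.2727. B = V − Δ·S = 1.5365.
Each (Δ,B) replicates both successor values, so the strategy is self-financing and V0 is arbitrage-free.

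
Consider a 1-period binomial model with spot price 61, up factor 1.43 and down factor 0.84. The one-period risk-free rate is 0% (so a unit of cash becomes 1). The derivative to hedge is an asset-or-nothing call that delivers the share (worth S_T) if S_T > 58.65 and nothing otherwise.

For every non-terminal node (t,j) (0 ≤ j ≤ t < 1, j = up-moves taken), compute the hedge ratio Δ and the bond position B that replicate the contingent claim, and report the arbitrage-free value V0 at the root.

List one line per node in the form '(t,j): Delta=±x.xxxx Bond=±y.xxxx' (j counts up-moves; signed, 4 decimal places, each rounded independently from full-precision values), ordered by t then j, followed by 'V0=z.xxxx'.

Risk-neutral probability p* = (R−d)/(u−d) = (1−0.84)/(1.43−0.84) = 0.2712.
Terminal payoffs: V(1,0)=0.0000, V(1,1)=87.2300
  t=0,j=0: stock 61.0000 → up 87.2300 (V=87.2300), down 51.2400 (V=0.0000). Price 23.6556; hedge Δ=2.4237, bond B=-124.1919.
The time-0 hedge costs 23.6556, which is the no-arbitrage price.

(0,0): Delta=2.4237 Bond=-124.1919
V0=23.6556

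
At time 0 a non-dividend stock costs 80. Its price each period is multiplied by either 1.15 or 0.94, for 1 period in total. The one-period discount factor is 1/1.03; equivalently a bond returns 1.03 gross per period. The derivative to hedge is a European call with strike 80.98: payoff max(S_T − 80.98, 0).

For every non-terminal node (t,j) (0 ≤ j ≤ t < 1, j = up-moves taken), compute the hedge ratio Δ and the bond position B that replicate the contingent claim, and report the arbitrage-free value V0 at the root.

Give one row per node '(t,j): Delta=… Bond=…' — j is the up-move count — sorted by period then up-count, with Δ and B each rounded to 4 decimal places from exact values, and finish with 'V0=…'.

(0,0): Delta=0.6560 Bond=-47.8909
V0=4.5853

Since d<R<u, set p* = (R−d)/(u−d) = 0.4286; price each node as the discounted p*-expectation of its children.
Payoff layer (t=1): V(1,0)=0.0000, V(1,1)=11.0200
(0,0): S=80.0000. Δ = (V_up−V_dn)/(S_up−S_dn) = (11.0200−0.0000)/(92.0000−75.2000) = 0.6560. V = [p*·11.0200 + (1−p*)·0.0000]/1.03 = 4.5853. B = V − Δ·S = -47.8909.
Root portfolio cost Δ·80+B reproduces V0=4.5853.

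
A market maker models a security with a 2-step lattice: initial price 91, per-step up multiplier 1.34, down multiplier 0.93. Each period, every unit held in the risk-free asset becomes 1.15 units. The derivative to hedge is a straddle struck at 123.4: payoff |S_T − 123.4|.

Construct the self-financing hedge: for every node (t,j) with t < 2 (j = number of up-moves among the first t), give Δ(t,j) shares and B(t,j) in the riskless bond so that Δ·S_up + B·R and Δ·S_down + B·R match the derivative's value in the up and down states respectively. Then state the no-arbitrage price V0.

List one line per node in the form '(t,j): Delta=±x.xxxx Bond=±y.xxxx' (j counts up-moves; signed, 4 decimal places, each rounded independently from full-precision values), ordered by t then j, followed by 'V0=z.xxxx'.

(0,0): Delta=0.0005 Bond=19.6827
(1,0): Delta=-1.0000 Bond=107.3043
(1,1): Delta=0.6001 Bond=-50.4883
V0=19.7249

Under the risk-neutral measure, an up-move has probability p* = (R−d)/(u−d) = 0.5366 and values discount at R = 1.15.
At expiry t=2: V(2,0)=44.6941, V(2,1)=9.9958, V(2,2)=39.9996
Node (1,0) S=84.6300: V=(p*·9.9958+(1−p*)·44.6941)/1.15=22.6743; Δ=(9.9958−44.6941)/(113.4042−78.7059)=-1.0000; B=V−Δ·S=107.3043
Node (1,1) S=121.9400: V=(p*·39.9996+(1−p*)·9.9958)/1.15=22.6917; Δ=(39.9996−9.9958)/(163.3996−113.4042)=0.6001; B=V−Δ·S=-50.4883
Node (0,0) S=91.0000: V=(p*·22.6917+(1−p*)·22.6743)/1.15=19.7249; Δ=(22.6917−22.6743)/(121.9400−84.6300)=0.0005; B=V−Δ·S=19.6827
Check: Δ(0,0)·S0 + B(0,0) = 19.7249 = V0.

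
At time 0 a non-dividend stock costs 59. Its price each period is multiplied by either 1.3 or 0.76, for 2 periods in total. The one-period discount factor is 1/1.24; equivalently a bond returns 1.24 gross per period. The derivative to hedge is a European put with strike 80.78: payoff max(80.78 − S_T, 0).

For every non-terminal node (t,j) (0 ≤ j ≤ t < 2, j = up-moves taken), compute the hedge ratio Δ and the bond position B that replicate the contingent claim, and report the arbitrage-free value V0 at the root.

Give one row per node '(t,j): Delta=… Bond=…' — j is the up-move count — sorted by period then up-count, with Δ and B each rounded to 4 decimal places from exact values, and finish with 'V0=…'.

Under the risk-neutral measure, an up-move has probability p* = (R−d)/(u−d) = 0.8889 and values discount at R = 1.24.
Terminal values V(2,·): V(2,0)=46.7016, V(2,1)=22.4880, V(2,2)=0.0000
  t=1,j=0: stock 44.8400 → up 58.2920 (V=22.4880), down 34.0784 (V=46.7016). Price 20.3052; hedge Δ=-1.0000, bond B=65.1452.
  t=1,j=1: stock 76.7000 → up 99.7100 (V=0.0000), down 58.2920 (V=22.4880). Price 2.0151; hedge Δ=-0.5430, bond B=43.6595.
  t=0,j=0: stock 59.0000 → up 76.7000 (V=2.0151), down 44.8400 (V=20.3052). Price 3.2639; hedge Δ=-0.5741, bond B=37.1345.
Root portfolio cost Δ·59+B reproduces V0=3.2639.

(0,0): Delta=-0.5741 Bond=37.1345
(1,0): Delta=-1.0000 Bond=65.1452
(1,1): Delta=-0.5430 Bond=43.6595
V0=3.2639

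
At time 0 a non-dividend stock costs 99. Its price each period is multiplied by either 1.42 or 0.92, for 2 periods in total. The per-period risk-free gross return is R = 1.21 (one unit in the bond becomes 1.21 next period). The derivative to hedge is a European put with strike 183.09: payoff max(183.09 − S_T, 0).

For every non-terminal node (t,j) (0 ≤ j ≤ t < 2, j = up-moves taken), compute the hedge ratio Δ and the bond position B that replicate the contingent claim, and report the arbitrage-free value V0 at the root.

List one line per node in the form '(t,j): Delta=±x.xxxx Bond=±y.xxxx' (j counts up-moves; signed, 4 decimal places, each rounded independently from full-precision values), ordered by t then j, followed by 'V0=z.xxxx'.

(0,0): Delta=-0.8399 Bond=113.0014
(1,0): Delta=-1.0000 Bond=151.3140
(1,1): Delta=-0.7648 Bond=126.1720
V0=29.8518

Risk-neutral probability p* = (R−d)/(u−d) = (1.21−0.92)/(1.42−0.92) = 0.5800.
Terminal payoffs: V(2,0)=99.2964, V(2,1)=53.7564, V(2,2)=0.0000
(1,0): S=91.0800. Δ = (V_up−V_dn)/(S_up−S_dn) = (53.7564−99.2964)/(129.3336−83.7936) = -1.0000. V = [p*·53.7564 + (1−p*)·99.2964]/1.21 = 60.2340. B = V − Δ·S = 151.3140.
(1,1): S=140.5800. Δ = (V_up−V_dn)/(S_up−S_dn) = (0.0000−53.7564)/(199.6236−129.3336) = -0.7648. V = [p*·0.0000 + (1−p*)·53.7564]/1.21 = 18.6592. B = V − Δ·S = 126.1720.
(0,0): S=99.0000. Δ = (V_up−V_dn)/(S_up−S_dn) = (18.6592−60.2340)/(140.5800−91.0800) = -0.8399. V = [p*·18.6592 + (1−p*)·60.2340]/1.21 = 29.8518. B = V − Δ·S = 113.0014.
Root portfolio cost Δ·99+B reproduces V0=29.8518.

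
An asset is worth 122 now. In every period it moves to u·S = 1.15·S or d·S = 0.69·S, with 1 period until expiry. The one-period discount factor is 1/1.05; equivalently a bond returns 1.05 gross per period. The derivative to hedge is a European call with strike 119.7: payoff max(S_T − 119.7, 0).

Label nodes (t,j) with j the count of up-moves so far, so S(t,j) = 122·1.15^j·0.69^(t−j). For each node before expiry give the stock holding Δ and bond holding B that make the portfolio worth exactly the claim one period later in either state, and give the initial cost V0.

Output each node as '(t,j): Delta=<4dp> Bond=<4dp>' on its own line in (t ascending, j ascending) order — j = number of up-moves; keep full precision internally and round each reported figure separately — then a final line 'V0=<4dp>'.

The replicating-portfolio and risk-neutral prices coincide; use p* = (1.05−0.69)/(1.15−0.69) = 0.7826 for the latter.
At expiry t=1: V(1,0)=0.0000, V(1,1)=20.6000
  t=0,j=0: stock 122.0000 → up 140.3000 (V=20.6000), down 84.1800 (V=0.0000). Price 15.3540; hedge Δ=0.3671, bond B=-29.4286.
Each (Δ,B) replicates both successor values, so the strategy is self-financing and V0 is arbitrage-free.

(0,0): Delta=0.3671 Bond=-29.4286
V0=15.3540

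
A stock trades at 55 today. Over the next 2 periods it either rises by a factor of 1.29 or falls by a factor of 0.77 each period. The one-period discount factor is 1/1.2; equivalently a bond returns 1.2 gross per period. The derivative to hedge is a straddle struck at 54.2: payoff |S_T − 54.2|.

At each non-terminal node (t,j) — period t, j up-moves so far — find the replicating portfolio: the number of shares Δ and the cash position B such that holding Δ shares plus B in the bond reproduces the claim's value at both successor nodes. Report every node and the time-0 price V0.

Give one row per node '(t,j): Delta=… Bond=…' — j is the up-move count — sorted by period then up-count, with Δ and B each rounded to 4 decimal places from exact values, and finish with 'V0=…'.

(0,0): Delta=0.7822 Bond=-24.7636
(1,0): Delta=-0.9608 Bond=44.1017
(1,1): Delta=1.0000 Bond=-45.1667
V0=18.2594

The replicating-portfolio and risk-neutral prices coincide; use p* = (1.2−0.77)/(1.29−0.77) = 0.8269 for the latter.
Terminal payoffs: V(2,0)=21.5905, V(2,1)=0.4315, V(2,2)=37.3255
  t=1,j=0: stock 42.3500 → up 54.6315 (V=0.4315), down 32.6095 (V=21.5905). Price 3.4114; hedge Δ=-0.9608, bond B=44.1017.
  t=1,j=1: stock 70.9500 → up 91.5255 (V=37.3255), down 54.6315 (V=0.4315). Price 25.7833; hedge Δ=1.0000, bond B=-45.1667.
  t=0,j=0: stock 55.0000 → up 70.9500 (V=25.7833), down 42.3500 (V=3.4114). Price 18.2594; hedge Δ=0.7822, bond B=-24.7636.
Self-financing check: at every node Δ·S+B equals the discounted successor values.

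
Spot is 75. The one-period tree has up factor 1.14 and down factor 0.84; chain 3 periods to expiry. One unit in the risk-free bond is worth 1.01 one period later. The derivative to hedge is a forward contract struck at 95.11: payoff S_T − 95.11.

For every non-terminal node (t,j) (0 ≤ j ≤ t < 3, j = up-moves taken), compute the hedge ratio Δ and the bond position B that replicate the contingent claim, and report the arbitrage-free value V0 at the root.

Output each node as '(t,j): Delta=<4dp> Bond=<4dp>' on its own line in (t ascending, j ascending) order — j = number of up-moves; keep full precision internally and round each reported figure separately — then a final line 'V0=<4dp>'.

(0,0): Delta=1.0000 Bond=-92.3128
(1,0): Delta=1.0000 Bond=-93.2360
(1,1): Delta=1.0000 Bond=-93.2360
(2,0): Delta=1.0000 Bond=-94.1683
(2,1): Delta=1.0000 Bond=-94.1683
(2,2): Delta=1.0000 Bond=-94.1683
V0=-17.3128

Under the risk-neutral measure, an up-move has probability p* = (R−d)/(u−d) = 0.5667 and values discount at R = 1.01.
Terminal values V(3,·): V(3,0)=-50.6572, V(3,1)=-34.7812, V(3,2)=-13.2352, V(3,3)=16.0058
  t=2,j=0: stock 52.9200 → up 60.3288 (V=-34.7812), down 44.4528 (V=-50.6572). Price -41.2483; hedge Δ=1.0000, bond B=-94.1683.
  t=2,j=1: stock 71.8200 → up 81.8748 (V=-13.2352), down 60.3288 (V=-34.7812). Price -22.3483; hedge Δ=1.0000, bond B=-94.1683.
  t=2,j=2: stock 97.4700 → up 111.1158 (V=16.0058), down 81.8748 (V=-13.2352). Price 3.3017; hedge Δ=1.0000, bond B=-94.1683.
  t=1,j=0: stock 63.0000 → up 71.8200 (V=-22.3483), down 52.9200 (V=-41.2483). Price -30.2360; hedge Δ=1.0000, bond B=-93.2360.
  t=1,j=1: stock 85.5000 → up 97.4700 (V=3.3017), down 71.8200 (V=-22.3483). Price -7.7360; hedge Δ=1.0000, bond B=-93.2360.
  t=0,j=0: stock 75.0000 → up 85.5000 (V=-7.7360), down 63.0000 (V=-30.2360). Price -17.3128; hedge Δ=1.0000, bond B=-92.3128.
The time-0 hedge costs -17.3128, which is the no-arbitrage price.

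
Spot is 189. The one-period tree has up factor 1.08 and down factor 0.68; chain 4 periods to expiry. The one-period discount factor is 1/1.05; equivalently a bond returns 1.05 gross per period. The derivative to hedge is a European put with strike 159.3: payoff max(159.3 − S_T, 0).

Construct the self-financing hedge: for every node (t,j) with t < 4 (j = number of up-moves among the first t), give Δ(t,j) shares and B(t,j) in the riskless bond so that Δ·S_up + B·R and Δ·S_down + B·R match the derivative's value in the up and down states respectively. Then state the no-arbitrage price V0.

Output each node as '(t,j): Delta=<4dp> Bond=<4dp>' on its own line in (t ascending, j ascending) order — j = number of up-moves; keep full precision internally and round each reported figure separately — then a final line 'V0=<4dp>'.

(0,0): Delta=-0.1330 Bond=26.6319
(1,0): Delta=-0.9608 Bond=134.3447
(1,1): Delta=-0.0908 Bond=19.3379
(2,0): Delta=-1.0000 Bond=144.4898
(2,1): Delta=-0.9588 Bond=140.7840
(2,2): Delta=-0.0465 Bond=10.5363
(3,0): Delta=-1.0000 Bond=151.7143
(3,1): Delta=-1.0000 Bond=151.7143
(3,2): Delta=-0.9567 Bond=147.5077
(3,3): Delta=0.0000 Bond=0.0000
V0=1.4881

Under the risk-neutral measure, an up-move has probability p* = (R−d)/(u−d) = 0.9250 and values discount at R = 1.05.
Terminal values V(4,·): V(4,0)=118.8892, V(4,1)=95.1181, V(4,2)=57.3641, V(4,3)=0.0000, V(4,4)=0.0000
  t=3,j=0: stock 59.4276 → up 64.1819 (V=95.1181), down 40.4108 (V=118.8892). Price 92.2866; hedge Δ=-1.0000, bond B=151.7143.
  t=3,j=1: stock 94.3851 → up 101.9359 (V=57.3641), down 64.1819 (V=95.1181). Price 57.3292; hedge Δ=-1.0000, bond B=151.7143.
  t=3,j=2: stock 149.9057 → up 161.8982 (V=0.0000), down 101.9359 (V=57.3641). Price 4.0974; hedge Δ=-0.9567, bond B=147.5077.
  t=3,j=3: stock 238.0856 → up 257.1324 (V=0.0000), down 161.8982 (V=0.0000). Price 0.0000; hedge Δ=0.0000, bond B=0.0000.
  t=2,j=0: stock 87.3936 → up 94.3851 (V=57.3292), down 59.4276 (V=92.2866). Price 57.0962; hedge Δ=-1.0000, bond B=144.4898.
  t=2,j=1: stock 138.8016 → up 149.9057 (V=4.0974), down 94.3851 (V=57.3292). Price 7.7046; hedge Δ=-0.9588, bond B=140.7840.
  t=2,j=2: stock 220.4496 → up 238.0856 (V=0.0000), down 149.9057 (V=4.0974). Price 0.2927; hedge Δ=-0.0465, bond B=10.5363.
  t=1,j=0: stock 128.5200 → up 138.8016 (V=7.7046), down 87.3936 (V=57.0962). Price 10.8657; hedge Δ=-0.9608, bond B=134.3447.
  t=1,j=1: stock 204.1200 → up 220.4496 (V=0.2927), down 138.8016 (V=7.7046). Price 0.8082; hedge Δ=-0.0908, bond B=19.3379.
  t=0,j=0: stock 189.0000 → up 204.1200 (V=0.8082), down 128.5200 (V=10.8657). Price 1.4881; hedge Δ=-0.1330, bond B=26.6319.
Root portfolio cost Δ·189+B reproduces V0=1.4881.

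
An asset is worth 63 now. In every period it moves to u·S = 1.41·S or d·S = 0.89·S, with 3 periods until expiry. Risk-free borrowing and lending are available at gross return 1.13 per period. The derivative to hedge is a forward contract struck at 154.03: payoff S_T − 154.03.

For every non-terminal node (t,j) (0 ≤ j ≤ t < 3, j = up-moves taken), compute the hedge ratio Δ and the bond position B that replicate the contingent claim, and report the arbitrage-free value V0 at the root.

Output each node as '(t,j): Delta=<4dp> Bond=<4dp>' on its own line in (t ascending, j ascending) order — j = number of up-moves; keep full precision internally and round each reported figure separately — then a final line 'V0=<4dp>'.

No-arbitrage ⇒ martingale measure with p* = (R−d)/(u−d) = 0.4615.
Payoff layer (t=3): V(3,0)=-109.6170, V(3,1)=-83.6678, V(3,2)=-42.5572, V(3,3)=22.5729
  t=2,j=0: stock 49.9023 → up 70.3622 (V=-83.6678), down 44.4130 (V=-109.6170). Price -86.4074; hedge Δ=1.0000, bond B=-136.3097.
  t=2,j=1: stock 79.0587 → up 111.4728 (V=-42.5572), down 70.3622 (V=-83.6678). Price -57.2510; hedge Δ=1.0000, bond B=-136.3097.
  t=2,j=2: stock 125.2503 → up 176.6029 (V=22.5729), down 111.4728 (V=-42.5572). Price -11.0594; hedge Δ=1.0000, bond B=-136.3097.
  t=1,j=0: stock 56.0700 → up 79.0587 (V=-57.2510), down 49.9023 (V=-86.4074). Price -64.5581; hedge Δ=1.0000, bond B=-120.6281.
  t=1,j=1: stock 88.8300 → up 125.2503 (V=-11.0594), down 79.0587 (V=-57.2510). Price -31.7981; hedge Δ=1.0000, bond B=-120.6281.
  t=0,j=0: stock 63.0000 → up 88.8300 (V=-31.7981), down 56.0700 (V=-64.5581). Price -43.7505; hedge Δ=1.0000, bond B=-106.7505.
Each (Δ,B) replicates both successor values, so the strategy is self-financing and V0 is arbitrage-free.

(0,0): Delta=1.0000 Bond=-106.7505
(1,0): Delta=1.0000 Bond=-120.6281
(1,1): Delta=1.0000 Bond=-120.6281
(2,0): Delta=1.0000 Bond=-136.3097
(2,1): Delta=1.0000 Bond=-136.3097
(2,2): Delta=1.0000 Bond=-136.3097
V0=-43.7505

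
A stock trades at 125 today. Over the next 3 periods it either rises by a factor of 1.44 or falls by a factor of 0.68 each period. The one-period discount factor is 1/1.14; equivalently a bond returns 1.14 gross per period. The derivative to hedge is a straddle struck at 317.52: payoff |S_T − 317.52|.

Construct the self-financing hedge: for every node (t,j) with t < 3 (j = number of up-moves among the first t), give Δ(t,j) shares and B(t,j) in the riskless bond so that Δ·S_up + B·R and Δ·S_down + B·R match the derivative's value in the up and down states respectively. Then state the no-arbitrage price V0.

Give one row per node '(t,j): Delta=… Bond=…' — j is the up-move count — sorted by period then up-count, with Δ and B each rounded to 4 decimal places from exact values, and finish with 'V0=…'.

(0,0): Delta=-0.6693 Bond=189.6581
(1,0): Delta=-1.0000 Bond=244.3213
(1,1): Delta=-0.5674 Bond=197.8769
(2,0): Delta=-1.0000 Bond=278.5263
(2,1): Delta=-1.0000 Bond=278.5263
(2,2): Delta=-0.4342 Bond=191.0493
V0=105.9979

Since d<R<u, set p* = (R−d)/(u−d) = 0.6053; price each node as the discounted p*-expectation of its children.
Terminal payoffs: V(3,0)=278.2160, V(3,1)=234.2880, V(3,2)=141.2640, V(3,3)=55.7280
  t=2,j=0: stock 57.8000 → up 83.2320 (V=234.2880), down 39.3040 (V=278.2160). Price 220.7263; hedge Δ=-1.0000, bond B=278.5263.
  t=2,j=1: stock 122.4000 → up 176.2560 (V=141.2640), down 83.2320 (V=234.2880). Price 156.1263; hedge Δ=-1.0000, bond B=278.5263.
  t=2,j=2: stock 259.2000 → up 373.2480 (V=55.7280), down 176.2560 (V=141.2640). Price 78.5019; hedge Δ=-0.4342, bond B=191.0493.
  t=1,j=0: stock 85.0000 → up 122.4000 (V=156.1263), down 57.8000 (V=220.7263). Price 159.3213; hedge Δ=-1.0000, bond B=244.3213.
  t=1,j=1: stock 180.0000 → up 259.2000 (V=78.5019), down 122.4000 (V=156.1263). Price 95.7396; hedge Δ=-0.5674, bond B=197.8769.
  t=0,j=0: stock 125.0000 → up 180.0000 (V=95.7396), down 85.0000 (V=159.3213). Price 105.9979; hedge Δ=-0.6693, bond B=189.6581.
Self-financing check: at every node Δ·S+B equals the discounted successor values.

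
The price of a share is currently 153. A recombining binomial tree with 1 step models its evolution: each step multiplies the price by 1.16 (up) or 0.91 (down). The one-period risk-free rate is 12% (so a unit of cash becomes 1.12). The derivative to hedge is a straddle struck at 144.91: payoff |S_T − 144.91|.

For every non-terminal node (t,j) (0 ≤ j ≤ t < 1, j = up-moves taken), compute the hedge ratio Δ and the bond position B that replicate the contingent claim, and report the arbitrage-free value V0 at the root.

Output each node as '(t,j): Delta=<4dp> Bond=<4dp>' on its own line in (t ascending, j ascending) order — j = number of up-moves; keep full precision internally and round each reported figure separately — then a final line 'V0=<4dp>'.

(0,0): Delta=0.7030 Bond=-82.3211
V0=25.2389

No-arbitrage ⇒ martingale measure with p* = (R−d)/(u−d) = 0.8400.
At expiry t=1: V(1,0)=5.6800, V(1,1)=32.5700
Node (0,0) S=153.0000: V=(p*·32.5700+(1−p*)·5.6800)/1.12=25.2389; Δ=(32.5700−5.6800)/(177.4800−139.2300)=0.7030; B=V−Δ·S=-82.3211
Each (Δ,B) replicates both successor values, so the strategy is self-financing and V0 is arbitrage-free.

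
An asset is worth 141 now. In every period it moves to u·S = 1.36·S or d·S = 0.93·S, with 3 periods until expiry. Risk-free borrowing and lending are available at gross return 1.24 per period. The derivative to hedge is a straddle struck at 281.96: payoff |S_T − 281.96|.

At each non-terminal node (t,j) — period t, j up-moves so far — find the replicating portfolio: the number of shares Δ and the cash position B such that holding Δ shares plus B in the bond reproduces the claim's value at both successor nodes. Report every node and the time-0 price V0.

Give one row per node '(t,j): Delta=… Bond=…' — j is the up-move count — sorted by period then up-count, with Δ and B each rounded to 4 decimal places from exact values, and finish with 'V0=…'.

(0,0): Delta=-0.1892 Bond=62.1381
(1,0): Delta=-1.0000 Bond=183.3767
(1,1): Delta=0.0255 Bond=35.8930
(2,0): Delta=-1.0000 Bond=227.3871
(2,1): Delta=-1.0000 Bond=227.3871
(2,2): Delta=0.2969 Bond=-26.2849
V0=35.4665

Since d<R<u, set p* = (R−d)/(u−d) = 0.7209; price each node as the discounted p*-expectation of its children.
At expiry t=3: V(3,0)=168.5457, V(3,1)=116.1068, V(3,2)=39.4220, V(3,3)=72.7193
(2,0): S=121.9509. Δ = (V_up−V_dn)/(S_up−S_dn) = (116.1068−168.5457)/(165.8532−113.4143) = -1.0000. V = [p*·116.1068 + (1−p*)·168.5457]/1.24 = 105.4362. B = V − Δ·S = 227.3871.
(2,1): S=178.3368. Δ = (V_up−V_dn)/(S_up−S_dn) = (39.4220−116.1068)/(242.5380−165.8532) = -1.0000. V = [p*·39.4220 + (1−p*)·116.1068]/1.24 = 49.0503. B = V − Δ·S = 227.3871.
(2,2): S=260.7936. Δ = (V_up−V_dn)/(S_up−S_dn) = (72.7193−39.4220)/(354.6793−242.5380) = 0.2969. V = [p*·72.7193 + (1−p*)·39.4220]/1.24 = 51.1508. B = V − Δ·S = -26.2849.
(1,0): S=131.1300. Δ = (V_up−V_dn)/(S_up−S_dn) = (49.0503−105.4362)/(178.3368−121.9509) = -1.0000. V = [p*·49.0503 + (1−p*)·105.4362]/1.24 = 52.2467. B = V − Δ·S = 183.3767.
(1,1): S=191.7600. Δ = (V_up−V_dn)/(S_up−S_dn) = (51.1508−49.0503)/(260.7936−178.3368) = 0.0255. V = [p*·51.1508 + (1−p*)·49.0503]/1.24 = 40.7779. B = V − Δ·S = 35.8930.
(0,0): S=141.0000. Δ = (V_up−V_dn)/(S_up−S_dn) = (40.7779−52.2467)/(191.7600−131.1300) = -0.1892. V = [p*·40.7779 + (1−p*)·52.2467]/1.24 = 35.4665. B = V − Δ·S = 62.1381.
The time-0 hedge costs 35.4665, which is the no-arbitrage price.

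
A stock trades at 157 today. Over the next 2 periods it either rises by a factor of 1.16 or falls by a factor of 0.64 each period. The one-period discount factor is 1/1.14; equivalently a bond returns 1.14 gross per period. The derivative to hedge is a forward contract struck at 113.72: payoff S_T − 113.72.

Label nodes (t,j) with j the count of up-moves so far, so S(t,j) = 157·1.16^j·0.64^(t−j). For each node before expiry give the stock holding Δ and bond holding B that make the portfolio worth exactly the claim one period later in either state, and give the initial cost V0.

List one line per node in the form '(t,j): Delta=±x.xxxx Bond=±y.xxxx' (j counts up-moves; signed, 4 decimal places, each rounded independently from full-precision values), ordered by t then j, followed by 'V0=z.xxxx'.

(0,0): Delta=1.0000 Bond=-87.5038
(1,0): Delta=1.0000 Bond=-99.7544
(1,1): Delta=1.0000 Bond=-99.7544
V0=69.4962

No-arbitrage ⇒ martingale measure with p* = (R−d)/(u−d) = 0.9615.
Payoff layer (t=2): V(2,0)=-49.4128, V(2,1)=2.8368, V(2,2)=97.5392
(1,0): S=100.4800. Δ = (V_up−V_dn)/(S_up−S_dn) = (2.8368−-49.4128)/(116.5568−64.3072) = 1.0000. V = [p*·2.8368 + (1−p*)·-49.4128]/1.14 = 0.7256. B = V − Δ·S = -99.7544.
(1,1): S=182.1200. Δ = (V_up−V_dn)/(S_up−S_dn) = (97.5392−2.8368)/(211.2592−116.5568) = 1.0000. V = [p*·97.5392 + (1−p*)·2.8368]/1.14 = 82.3656. B = V − Δ·S = -99.7544.
(0,0): S=157.0000. Δ = (V_up−V_dn)/(S_up−S_dn) = (82.3656−0.7256)/(182.1200−100.4800) = 1.0000. V = [p*·82.3656 + (1−p*)·0.7256]/1.14 = 69.4962. B = V − Δ·S = -87.5038.
Each (Δ,B) replicates both successor values, so the strategy is self-financing and V0 is arbitrage-free.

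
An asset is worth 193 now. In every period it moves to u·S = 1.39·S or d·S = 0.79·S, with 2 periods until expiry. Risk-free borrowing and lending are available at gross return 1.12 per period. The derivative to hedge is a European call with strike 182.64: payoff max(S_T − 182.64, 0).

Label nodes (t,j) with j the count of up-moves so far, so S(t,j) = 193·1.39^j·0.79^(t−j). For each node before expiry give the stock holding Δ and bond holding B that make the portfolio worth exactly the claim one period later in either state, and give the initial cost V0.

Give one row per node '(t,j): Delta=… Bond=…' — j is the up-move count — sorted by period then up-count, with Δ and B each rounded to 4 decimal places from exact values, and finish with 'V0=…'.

Since d<R<u, set p* = (R−d)/(u−d) = 0.5500; price each node as the discounted p*-expectation of its children.
Terminal payoffs: V(2,0)=0.0000, V(2,1)=29.2933, V(2,2)=190.2553
(1,0): S=152.4700. Δ = (V_up−V_dn)/(S_up−S_dn) = (29.2933−0.0000)/(211.9333−120.4513) = 0.3202. V = [p*·29.2933 + (1−p*)·0.0000]/1.12 = 14.3851. B = V − Δ·S = -34.4371.
(1,1): S=268.2700. Δ = (V_up−V_dn)/(S_up−S_dn) = (190.2553−29.2933)/(372.8953−211.9333) = 1.0000. V = [p*·190.2553 + (1−p*)·29.2933]/1.12 = 105.1986. B = V − Δ·S = -163.0714.
(0,0): S=193.0000. Δ = (V_up−V_dn)/(S_up−S_dn) = (105.1986−14.3851)/(268.2700−152.4700) = 0.7842. V = [p*·105.1986 + (1−p*)·14.3851]/1.12 = 57.4397. B = V − Δ·S = -93.9160.
Root portfolio cost Δ·193+B reproduces V0=57.4397.

(0,0): Delta=0.7842 Bond=-93.9160
(1,0): Delta=0.3202 Bond=-34.4371
(1,1): Delta=1.0000 Bond=-163.0714
V0=57.4397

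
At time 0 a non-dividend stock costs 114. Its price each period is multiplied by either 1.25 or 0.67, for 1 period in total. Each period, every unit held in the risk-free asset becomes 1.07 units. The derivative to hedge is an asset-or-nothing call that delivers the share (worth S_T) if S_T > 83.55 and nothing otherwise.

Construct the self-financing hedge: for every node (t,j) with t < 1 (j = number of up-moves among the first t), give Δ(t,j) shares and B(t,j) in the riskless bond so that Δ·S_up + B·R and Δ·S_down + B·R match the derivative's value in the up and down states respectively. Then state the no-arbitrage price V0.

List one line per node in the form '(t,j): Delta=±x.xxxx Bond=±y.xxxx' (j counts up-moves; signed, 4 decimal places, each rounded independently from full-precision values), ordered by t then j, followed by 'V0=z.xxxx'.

(0,0): Delta=2.1552 Bond=-153.8431
V0=91.8466

Since d<R<u, set p* = (R−d)/(u−d) = 0.6897; price each node as the discounted p*-expectation of its children.
At expiry t=1: V(1,0)=0.0000, V(1,1)=142.5000
  t=0,j=0: stock 114.0000 → up 142.5000 (V=142.5000), down 76.3800 (V=0.0000). Price 91.8466; hedge Δ=2.1552, bond B=-153.8431.
Each (Δ,B) replicates both successor values, so the strategy is self-financing and V0 is arbitrage-free.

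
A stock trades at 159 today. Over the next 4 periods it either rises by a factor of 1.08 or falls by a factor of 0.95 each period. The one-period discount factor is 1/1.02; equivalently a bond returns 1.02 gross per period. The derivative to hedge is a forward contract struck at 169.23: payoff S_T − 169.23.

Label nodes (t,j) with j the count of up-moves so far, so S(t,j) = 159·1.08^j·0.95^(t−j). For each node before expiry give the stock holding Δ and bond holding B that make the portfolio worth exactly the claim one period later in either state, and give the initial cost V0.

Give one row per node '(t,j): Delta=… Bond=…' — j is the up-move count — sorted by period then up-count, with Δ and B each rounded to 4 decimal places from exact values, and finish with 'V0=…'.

Risk-neutral probability p* = (R−d)/(u−d) = (1.02−0.95)/(1.08−0.95) = 0.5385.
Payoff layer (t=4): V(4,0)=-39.7235, V(4,1)=-22.0016, V(4,2)=-1.8545, V(4,3)=21.0495, V(4,4)=47.0877
Node (3,0) S=136.3226: V=(p*·-22.0016+(1−p*)·-39.7235)/1.02=-29.5891; Δ=(-22.0016−-39.7235)/(147.2284−129.5065)=1.0000; B=V−Δ·S=-165.9118
Node (3,1) S=154.9773: V=(p*·-1.8545+(1−p*)·-22.0016)/1.02=-10.9345; Δ=(-1.8545−-22.0016)/(167.3755−147.2284)=1.0000; B=V−Δ·S=-165.9118
Node (3,2) S=176.1847: V=(p*·21.0495+(1−p*)·-1.8545)/1.02=10.2730; Δ=(21.0495−-1.8545)/(190.2795−167.3755)=1.0000; B=V−Δ·S=-165.9118
Node (3,3) S=200.2942: V=(p*·47.0877+(1−p*)·21.0495)/1.02=34.3824; Δ=(47.0877−21.0495)/(216.3177−190.2795)=1.0000; B=V−Δ·S=-165.9118
Node (2,0) S=143.4975: V=(p*·-10.9345+(1−p*)·-29.5891)/1.02=-19.1611; Δ=(-10.9345−-29.5891)/(154.9773−136.3226)=1.0000; B=V−Δ·S=-162.6586
Node (2,1) S=163.1340: V=(p*·10.2730+(1−p*)·-10.9345)/1.02=0.4754; Δ=(10.2730−-10.9345)/(176.1847−154.9773)=1.0000; B=V−Δ·S=-162.6586
Node (2,2) S=185.4576: V=(p*·34.3824+(1−p*)·10.2730)/1.02=22.7990; Δ=(34.3824−10.2730)/(200.2942−176.1847)=1.0000; B=V−Δ·S=-162.6586
Node (1,0) S=151.0500: V=(p*·0.4754+(1−p*)·-19.1611)/1.02=-8.4192; Δ=(0.4754−-19.1611)/(163.1340−143.4975)=1.0000; B=V−Δ·S=-159.4692
Node (1,1) S=171.7200: V=(p*·22.7990+(1−p*)·0.4754)/1.02=12.2508; Δ=(22.7990−0.4754)/(185.4576−163.1340)=1.0000; B=V−Δ·S=-159.4692
Node (0,0) S=159.0000: V=(p*·12.2508+(1−p*)·-8.4192)/1.02=2.6576; Δ=(12.2508−-8.4192)/(171.7200−151.0500)=1.0000; B=V−Δ·S=-156.3424
Check: Δ(0,0)·S0 + B(0,0) = 2.6576 = V0.

(0,0): Delta=1.0000 Bond=-156.3424
(1,0): Delta=1.0000 Bond=-159.4692
(1,1): Delta=1.0000 Bond=-159.4692
(2,0): Delta=1.0000 Bond=-162.6586
(2,1): Delta=1.0000 Bond=-162.6586
(2,2): Delta=1.0000 Bond=-162.6586
(3,0): Delta=1.0000 Bond=-165.9118
(3,1): Delta=1.0000 Bond=-165.9118
(3,2): Delta=1.0000 Bond=-165.9118
(3,3): Delta=1.0000 Bond=-165.9118
V0=2.6576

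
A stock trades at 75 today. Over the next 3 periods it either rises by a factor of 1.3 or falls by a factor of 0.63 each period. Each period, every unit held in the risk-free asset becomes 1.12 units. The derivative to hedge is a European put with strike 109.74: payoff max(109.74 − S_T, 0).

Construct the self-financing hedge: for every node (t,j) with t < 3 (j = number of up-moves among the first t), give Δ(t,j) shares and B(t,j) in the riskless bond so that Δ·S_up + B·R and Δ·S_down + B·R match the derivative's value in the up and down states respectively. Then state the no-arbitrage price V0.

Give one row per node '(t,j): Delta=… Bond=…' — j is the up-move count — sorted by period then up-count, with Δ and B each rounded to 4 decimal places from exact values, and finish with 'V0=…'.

(0,0): Delta=-0.5330 Bond=58.4095
(1,0): Delta=-1.0000 Bond=87.4841
(1,1): Delta=-0.4499 Bond=57.3130
(2,0): Delta=-1.0000 Bond=97.9821
(2,1): Delta=-1.0000 Bond=97.9821
(2,2): Delta=-0.3519 Bond=51.7774
V0=18.4339

Under the risk-neutral measure, an up-move has probability p* = (R−d)/(u−d) = 0.7313 and values discount at R = 1.12.
Terminal payoffs: V(3,0)=90.9865, V(3,1)=71.0422, V(3,2)=29.8875, V(3,3)=0.0000
  t=2,j=0: stock 29.7675 → up 38.6978 (V=71.0422), down 18.7535 (V=90.9865). Price 68.2146; hedge Δ=-1.0000, bond B=97.9821.
  t=2,j=1: stock 61.4250 → up 79.8525 (V=29.8875), down 38.6977 (V=71.0422). Price 36.5571; hedge Δ=-1.0000, bond B=97.9821.
  t=2,j=2: stock 126.7500 → up 164.7750 (V=0.0000), down 79.8525 (V=29.8875). Price 7.1692; hedge Δ=-0.3519, bond B=51.7774.
  t=1,j=0: stock 47.2500 → up 61.4250 (V=36.5571), down 29.7675 (V=68.2146). Price 40.2341; hedge Δ=-1.0000, bond B=87.4841.
  t=1,j=1: stock 97.5000 → up 126.7500 (V=7.1692), down 61.4250 (V=36.5571). Price 13.4504; hedge Δ=-0.4499, bond B=57.3130.
  t=0,j=0: stock 75.0000 → up 97.5000 (V=13.4504), down 47.2500 (V=40.2341). Price 18.4339; hedge Δ=-0.5330, bond B=58.4095.
Self-financing check: at every node Δ·S+B equals the discounted successor values.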